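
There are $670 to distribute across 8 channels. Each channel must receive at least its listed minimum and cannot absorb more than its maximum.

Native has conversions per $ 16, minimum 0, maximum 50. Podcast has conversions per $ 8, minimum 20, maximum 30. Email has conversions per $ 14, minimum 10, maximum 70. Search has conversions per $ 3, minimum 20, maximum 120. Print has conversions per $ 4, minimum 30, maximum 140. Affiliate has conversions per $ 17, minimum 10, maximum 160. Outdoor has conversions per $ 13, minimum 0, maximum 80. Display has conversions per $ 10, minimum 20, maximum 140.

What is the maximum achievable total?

7720

Meeting every minimum uses 0+20+10+20+30+10+0+20 = 110 $, leaving 560.
Order the channels by conversions per $: Affiliate 17 > Native 16 > Email 14 > Outdoor 13 > Display 10 > Podcast 8 > Print 4 > Search 3.
Affiliate takes 150 more to reach its cap of 160 — 410 left.
Native: +50 to 50 (cap) — 360 left.
Email takes 60 more to reach its cap of 70 — 300 left.
Give Outdoor 80 more to hit its cap of 80 — 220 left.
Give Display 120 more to hit its cap of 140 — 100 left.
Podcast: +10 to 30 (cap) — 90 left.
Print: +90 (room for 110) → 120. Pool exhausted.
Total = 16×50 + 8×30 + 14×70 + 3×20 + 4×120 + 17×160 + 13×80 + 10×140 = 7720.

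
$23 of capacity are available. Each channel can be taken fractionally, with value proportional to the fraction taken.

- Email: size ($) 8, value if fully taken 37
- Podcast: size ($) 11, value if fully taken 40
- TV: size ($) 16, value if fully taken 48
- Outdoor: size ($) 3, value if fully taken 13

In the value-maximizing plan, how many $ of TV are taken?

Sort by value density: Email 37/8≈4.62, Outdoor 13/3≈4.33, Podcast 40/11≈3.64, TV 48/16≈3.
All 8 $ of Email fit (value 37) ; 15 remain.
Take all of Outdoor (3 $, value 13) ; 12 $ left.
All 11 $ of Podcast fit (value 40) ; 1 remain.
1 $ left: a 1/16 share of TV gives 48×1/16 = 3.

1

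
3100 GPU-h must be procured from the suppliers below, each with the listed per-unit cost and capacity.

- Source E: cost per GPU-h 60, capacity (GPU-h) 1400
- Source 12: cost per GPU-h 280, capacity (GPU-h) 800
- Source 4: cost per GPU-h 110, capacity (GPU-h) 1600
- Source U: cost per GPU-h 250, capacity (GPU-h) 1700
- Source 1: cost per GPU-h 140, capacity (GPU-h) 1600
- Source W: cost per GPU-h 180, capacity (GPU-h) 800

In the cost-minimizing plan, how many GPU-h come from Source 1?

100

Use suppliers in increasing cost order.
Take 1400 from Source E at 60 → need 1700 more.
Source 4 (110): use full 1600 → 100 GPU-h to go.
Take 100 from Source 1 at 140 to finish.
Source W, Source U, Source 12: unused.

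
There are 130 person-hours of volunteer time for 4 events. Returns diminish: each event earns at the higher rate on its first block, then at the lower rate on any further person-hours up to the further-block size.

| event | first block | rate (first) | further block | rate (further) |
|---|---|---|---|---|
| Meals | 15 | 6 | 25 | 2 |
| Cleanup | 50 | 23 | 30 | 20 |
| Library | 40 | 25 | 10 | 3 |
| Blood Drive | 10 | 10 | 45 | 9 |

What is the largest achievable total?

2850

Rank every tier by rate: Library/T1 25 > Cleanup/T1 23 > Cleanup/T2 20 > Blood Drive/T1 10 > Blood Drive/T2 9 > Meals/T1 6 > Library/T2 3 > Meals/T2 2.
Library T1 at 25: fill all 40 ; 90 left.
Cleanup T1 at 23: fill all 50 ; 40 left.
Cleanup/T2 (20): +30 ; 10 left.
Blood Drive T1 at 10: fill all 10 ; 0 left.
Total = 25×40 + 23×50 + 20×30 + 10×10 = 2850.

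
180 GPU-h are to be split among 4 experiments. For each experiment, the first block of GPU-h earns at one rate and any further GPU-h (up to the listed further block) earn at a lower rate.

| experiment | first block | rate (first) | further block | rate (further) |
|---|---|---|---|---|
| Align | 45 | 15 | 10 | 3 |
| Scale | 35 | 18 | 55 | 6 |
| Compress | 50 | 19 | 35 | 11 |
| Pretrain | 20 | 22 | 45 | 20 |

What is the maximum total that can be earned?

3370

Rank every tier by rate: Pretrain/first 22 > Pretrain/second 20 > Compress/first 19 > Scale/first 18 > Align/first 15 > Compress/second 11 > Scale/second 6 > Align/second 3.
Pretrain first at 22: fill all 20 → 160 left.
Pretrain second at 20: fill all 45 → 115 left.
Compress first at 19: fill all 50 → 65 left.
Fill Scale first block (35 at 18) → 30 left.
Align/first: +30 of 45 at 15; pool empty.
Total = 22×20 + 20×45 + 19×50 + 18×35 + 15×30 = 3370.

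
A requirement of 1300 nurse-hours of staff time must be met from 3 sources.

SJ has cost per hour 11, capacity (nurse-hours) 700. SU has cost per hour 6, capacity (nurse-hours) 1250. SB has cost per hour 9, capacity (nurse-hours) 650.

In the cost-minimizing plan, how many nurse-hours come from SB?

50

Fill from the cheapest source first.
Take 1250 from SU at 6 ; need 50 more.
Take 50 from SB at 9 to finish.
SJ: unused.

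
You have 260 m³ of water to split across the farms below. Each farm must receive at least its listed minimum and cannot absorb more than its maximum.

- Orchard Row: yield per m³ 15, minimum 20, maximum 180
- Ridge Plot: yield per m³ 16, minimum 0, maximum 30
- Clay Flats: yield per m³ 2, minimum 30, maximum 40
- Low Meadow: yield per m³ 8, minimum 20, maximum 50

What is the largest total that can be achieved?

3400

Meeting every minimum uses 20+0+30+20 = 70 m³, leaving 190.
Order the farms by yield per m³: Ridge Plot 16 > Orchard Row 15 > Low Meadow 8 > Clay Flats 2.
Give Ridge Plot 30 more to hit its cap of 30 — 160 left.
Orchard Row: +160 to 180 (cap) — 0 left.
Total = 15×180 + 16×30 + 2×30 + 8×20 = 3400.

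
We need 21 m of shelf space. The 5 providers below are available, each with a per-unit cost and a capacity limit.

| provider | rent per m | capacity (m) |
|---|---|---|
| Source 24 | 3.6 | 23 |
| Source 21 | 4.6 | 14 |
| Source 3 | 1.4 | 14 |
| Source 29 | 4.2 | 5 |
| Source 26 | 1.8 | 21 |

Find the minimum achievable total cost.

32.2

Use providers in increasing cost order.
Source 3 (1.4): use full 14 ; 7 m to go.
Source 26 (1.8): take the remaining 7 ; done.
Source 24, Source 29, Source 21: unused.
Cost = 14×1.4 + 7×1.8 = 32.2.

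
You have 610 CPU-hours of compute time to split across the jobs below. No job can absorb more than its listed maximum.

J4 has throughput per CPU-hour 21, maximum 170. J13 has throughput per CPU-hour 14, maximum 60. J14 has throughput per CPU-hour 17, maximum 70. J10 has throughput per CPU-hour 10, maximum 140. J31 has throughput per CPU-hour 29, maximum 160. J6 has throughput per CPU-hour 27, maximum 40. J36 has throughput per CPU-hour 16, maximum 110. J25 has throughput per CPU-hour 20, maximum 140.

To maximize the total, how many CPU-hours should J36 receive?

Highest throughput per CPU-hour first: J31 29 > J6 27 > J4 21 > J25 20 > J14 17 > J36 16 > J13 14 > J10 10.
Give J31 160 to hit its cap of 160 ; 450 left.
J6: +40 to 40 (cap) ; 410 left.
J4: +170 to 170 (cap) ; 240 left.
Give J25 140 to hit its cap of 140 ; 100 left.
J14 takes 70 to reach its cap of 70 ; 30 left.
J36: +30 (room for 110) → 30. Pool exhausted.

30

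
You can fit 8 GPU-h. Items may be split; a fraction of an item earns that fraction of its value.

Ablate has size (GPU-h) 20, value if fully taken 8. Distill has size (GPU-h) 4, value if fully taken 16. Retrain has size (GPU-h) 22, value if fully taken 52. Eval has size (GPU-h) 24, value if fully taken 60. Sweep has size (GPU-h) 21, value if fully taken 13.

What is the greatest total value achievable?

Sort by value density: Distill 16/4≈4, Eval 60/24≈2.5, Retrain 52/22≈2.36, Sweep 13/21≈0.619, Ablate 8/20≈0.4.
Take all of Distill (4 GPU-h, value 16) ; 4 GPU-h left.
4 GPU-h left: a 4/24 share of Eval gives 60×4/24 = 10.
Total value = 26.

26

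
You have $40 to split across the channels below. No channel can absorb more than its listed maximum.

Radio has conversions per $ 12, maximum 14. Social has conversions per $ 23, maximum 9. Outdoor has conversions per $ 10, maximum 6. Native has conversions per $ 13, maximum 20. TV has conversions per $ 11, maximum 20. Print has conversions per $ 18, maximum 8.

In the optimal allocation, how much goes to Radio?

3

Order the channels by conversions per $: Social 23 > Print 18 > Native 13 > Radio 12 > TV 11 > Outdoor 10.
Give Social 9 to hit its cap of 9 — 31 left.
Print: +8 to 8 (cap) — 23 left.
Native: +20 to 20 (cap) — 3 left.
Radio: +3 (room for 14) → 3. Pool exhausted.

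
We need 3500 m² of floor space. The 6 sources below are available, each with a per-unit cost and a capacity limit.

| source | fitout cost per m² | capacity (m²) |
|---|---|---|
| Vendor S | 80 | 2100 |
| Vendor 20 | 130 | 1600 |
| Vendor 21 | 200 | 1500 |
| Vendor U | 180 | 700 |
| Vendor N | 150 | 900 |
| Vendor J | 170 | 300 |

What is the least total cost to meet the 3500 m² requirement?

350000

Fill from the cheapest source first.
Vendor S (80): use full 2100 ; 1400 m² to go.
Vendor 20 at 130: take 1400 of its 1600 ; requirement met.
Vendor N, Vendor J, Vendor U, Vendor 21: unused.
Cost = 2100×80 + 1400×130 = 350000.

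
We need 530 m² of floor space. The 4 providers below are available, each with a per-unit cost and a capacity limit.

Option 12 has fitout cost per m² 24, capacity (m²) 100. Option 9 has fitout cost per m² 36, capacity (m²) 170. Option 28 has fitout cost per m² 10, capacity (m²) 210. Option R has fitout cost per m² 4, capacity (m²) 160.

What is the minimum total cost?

Use providers in increasing cost order.
Take 160 from Option R at 4 — need 370 more.
Option 28 (10): use full 210 — 160 m² to go.
Option 12 at 24: take all 100 m² — 60 still needed.
Option 9 (36): take the remaining 60 — done.
Cost = 160×4 + 210×10 + 100×24 + 60×36 = 7300.

7300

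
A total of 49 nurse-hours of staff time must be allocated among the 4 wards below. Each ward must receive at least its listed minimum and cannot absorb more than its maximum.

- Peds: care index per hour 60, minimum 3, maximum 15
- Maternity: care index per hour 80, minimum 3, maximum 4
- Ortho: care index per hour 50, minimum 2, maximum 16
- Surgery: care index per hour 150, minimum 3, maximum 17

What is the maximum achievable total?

4420

Meeting every minimum uses 3+3+2+3 = 11 nurse-hours, leaving 38.
Order the wards by care index per hour: Surgery 150 > Maternity 80 > Peds 60 > Ortho 50.
Surgery takes 14 more to reach its cap of 17 ; 24 left.
Give Maternity 1 more to hit its cap of 4 ; 23 left.
Give Peds 12 more to hit its cap of 15 ; 11 left.
Only 11 left; Ortho takes them to reach 13.
Total = 60×15 + 80×4 + 50×13 + 150×17 = 4420.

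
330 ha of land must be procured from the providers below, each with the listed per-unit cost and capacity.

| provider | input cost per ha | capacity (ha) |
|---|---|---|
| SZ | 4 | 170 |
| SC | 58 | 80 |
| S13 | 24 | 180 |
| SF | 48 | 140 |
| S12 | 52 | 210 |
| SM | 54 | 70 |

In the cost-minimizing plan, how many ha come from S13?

160

Fill from the cheapest provider first.
SZ at 4: take all 170 ha ; 160 still needed.
Take 160 from S13 at 24 to finish.
SF, S12, SM, SC: unused.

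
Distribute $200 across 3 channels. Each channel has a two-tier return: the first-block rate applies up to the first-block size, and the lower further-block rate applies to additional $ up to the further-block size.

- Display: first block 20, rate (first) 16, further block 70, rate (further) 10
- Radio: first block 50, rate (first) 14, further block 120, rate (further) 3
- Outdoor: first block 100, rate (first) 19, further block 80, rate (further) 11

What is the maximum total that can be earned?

3250

Order all 6 blocks by rate: Outdoor/first 19 > Display/first 16 > Radio/first 14 > Outdoor/second 11 > Display/second 10 > Radio/second 3.
Fill Outdoor first block (100 at 19) → 100 left.
Fill Display first block (20 at 16) → 80 left.
Radio/first (14): +50 → 30 left.
30 remain; put them into Outdoor second at 11.
Total = 19×100 + 16×20 + 14×50 + 11×30 = 3250.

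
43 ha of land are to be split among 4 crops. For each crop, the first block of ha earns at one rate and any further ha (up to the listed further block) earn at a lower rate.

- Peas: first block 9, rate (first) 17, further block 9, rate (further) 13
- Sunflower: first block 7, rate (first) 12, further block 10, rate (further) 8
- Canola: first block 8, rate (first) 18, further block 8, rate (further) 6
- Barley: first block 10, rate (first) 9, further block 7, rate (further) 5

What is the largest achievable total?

Treat each block as its own option and order by rate: Canola/T1 18 > Peas/T1 17 > Peas/T2 13 > Sunflower/T1 12 > Barley/T1 9 > Sunflower/T2 8 > Canola/T2 6 > Barley/T2 5.
Canola T1 at 18: fill all 8 → 35 left.
Fill Peas T1 block (9 at 17) → 26 left.
Fill Peas T2 block (9 at 13) → 17 left.
Sunflower T1 at 12: fill all 7 → 10 left.
Barley/T1 (9): +10 → 0 left.
Total = 18×8 + 17×9 + 13×9 + 12×7 + 9×10 = 588.

588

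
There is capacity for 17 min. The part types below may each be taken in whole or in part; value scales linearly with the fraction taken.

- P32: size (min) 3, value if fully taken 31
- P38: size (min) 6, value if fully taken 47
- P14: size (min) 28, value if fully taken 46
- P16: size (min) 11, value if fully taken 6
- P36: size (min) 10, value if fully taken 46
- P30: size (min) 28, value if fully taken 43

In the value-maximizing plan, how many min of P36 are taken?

8

Sort by value density: P32 31/3≈10.3, P38 47/6≈7.83, P36 46/10≈4.6, P14 46/28≈1.64, P30 43/28≈1.54, P16 6/11≈0.545.
P32: take in full, 3 min for value 31 — 14 left.
P38: take in full, 6 min for value 47 — 8 left.
Only 8 min remain; take 8/10 of P36 for value 46×8/10 = 36.8.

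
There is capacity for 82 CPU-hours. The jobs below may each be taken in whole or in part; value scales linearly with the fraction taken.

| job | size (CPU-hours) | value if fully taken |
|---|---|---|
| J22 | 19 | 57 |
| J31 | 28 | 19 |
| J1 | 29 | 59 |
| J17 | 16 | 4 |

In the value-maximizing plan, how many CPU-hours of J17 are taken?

Sort by value density: J22 57/19≈3, J1 59/29≈2.03, J31 19/28≈0.679, J17 4/16≈0.25.
J22: take in full, 19 CPU-hours for value 57 ; 63 left.
All 29 CPU-hours of J1 fit (value 59) ; 34 remain.
J31: take in full, 28 CPU-hours for value 19 ; 6 left.
6 CPU-hours left: a 6/16 share of J17 gives 4×6/16 = 1.5.

6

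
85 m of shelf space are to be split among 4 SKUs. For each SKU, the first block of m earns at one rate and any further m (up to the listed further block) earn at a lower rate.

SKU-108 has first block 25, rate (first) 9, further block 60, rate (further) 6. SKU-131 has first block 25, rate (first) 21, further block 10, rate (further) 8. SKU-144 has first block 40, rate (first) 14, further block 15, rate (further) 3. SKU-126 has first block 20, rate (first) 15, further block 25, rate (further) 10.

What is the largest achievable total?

1385

Treat each block as its own option and order by rate: SKU-131/T1 21 > SKU-126/T1 15 > SKU-144/T1 14 > SKU-126/T2 10 > SKU-108/T1 9 > SKU-131/T2 8 > SKU-108/T2 6 > SKU-144/T2 3.
SKU-131 T1 at 21: fill all 25 ; 60 left.
SKU-126 T1 at 15: fill all 20 ; 40 left.
SKU-144 T1 at 14: fill all 40 ; 0 left.
Total = 21×25 + 15×20 + 14×40 = 1385.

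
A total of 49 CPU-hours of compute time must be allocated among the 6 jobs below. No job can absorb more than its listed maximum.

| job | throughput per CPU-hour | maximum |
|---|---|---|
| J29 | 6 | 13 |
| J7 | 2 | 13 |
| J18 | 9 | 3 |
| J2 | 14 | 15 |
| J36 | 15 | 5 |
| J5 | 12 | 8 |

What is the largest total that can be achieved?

496

Order the jobs by throughput per CPU-hour: J36 15 > J2 14 > J5 12 > J18 9 > J29 6 > J7 2.
Give J36 5 to hit its cap of 5 — 44 left.
J2 takes 15 to reach its cap of 15 — 29 left.
Give J5 8 to hit its cap of 8 — 21 left.
Give J18 3 to hit its cap of 3 — 18 left.
Give J29 13 to hit its cap of 13 — 5 left.
J7: +5 (room for 13) → 5. Pool exhausted.
Total = 6×13 + 2×5 + 9×3 + 14×15 + 15×5 + 12×8 = 496.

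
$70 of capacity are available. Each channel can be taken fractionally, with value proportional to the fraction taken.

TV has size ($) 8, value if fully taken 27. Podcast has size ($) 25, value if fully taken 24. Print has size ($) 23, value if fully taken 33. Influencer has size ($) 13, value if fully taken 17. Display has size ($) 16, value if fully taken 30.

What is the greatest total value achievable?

116.6

Sort by value density: TV 27/8≈3.38, Display 30/16≈1.88, Print 33/23≈1.43, Influencer 17/13≈1.31, Podcast 24/25≈0.96.
Take all of TV (8 $, value 27) ; 62 $ left.
Take all of Display (16 $, value 30) ; 46 $ left.
Print: take in full, 23 $ for value 33 ; 23 left.
Influencer: take in full, 13 $ for value 17 ; 10 left.
Fill the last 10 $ with part of Podcast: 10/25 of it earns 9.6.
Total value = 116.6.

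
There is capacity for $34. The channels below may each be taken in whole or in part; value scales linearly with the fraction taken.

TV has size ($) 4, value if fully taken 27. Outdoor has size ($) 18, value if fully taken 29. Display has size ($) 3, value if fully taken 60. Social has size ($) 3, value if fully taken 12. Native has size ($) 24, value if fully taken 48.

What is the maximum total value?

147

Sort by value density: Display 60/3≈20, TV 27/4≈6.75, Social 12/3≈4, Native 48/24≈2, Outdoor 29/18≈1.61.
Take all of Display (3 $, value 60) ; 31 $ left.
Take all of TV (4 $, value 27) ; 27 $ left.
Take all of Social (3 $, value 12) ; 24 $ left.
All 24 $ of Native fit (value 48) ; 0 remain.
Total value = 147.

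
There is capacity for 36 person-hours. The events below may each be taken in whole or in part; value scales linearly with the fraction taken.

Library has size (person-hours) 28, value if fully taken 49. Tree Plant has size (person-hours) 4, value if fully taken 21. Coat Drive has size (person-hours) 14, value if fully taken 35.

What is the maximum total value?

87.5

Sort by value density: Tree Plant 21/4≈5.25, Coat Drive 35/14≈2.5, Library 49/28≈1.75.
Take all of Tree Plant (4 person-hours, value 21) — 32 person-hours left.
Coat Drive: take in full, 14 person-hours for value 35 — 18 left.
Only 18 person-hours remain; take 18/28 of Library for value 49×18/28 = 31.5.
Total value = 87.5.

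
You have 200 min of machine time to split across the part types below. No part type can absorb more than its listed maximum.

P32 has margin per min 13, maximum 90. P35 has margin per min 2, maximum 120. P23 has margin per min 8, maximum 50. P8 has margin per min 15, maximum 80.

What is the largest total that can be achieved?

Highest margin per min first: P8 15 > P32 13 > P23 8 > P35 2.
Give P8 80 to hit its cap of 80 — 120 left.
Give P32 90 to hit its cap of 90 — 30 left.
P23 has room for 50 but only 30 remain, so it gets 30.
Total = 13×90 + 8×30 + 15×80 = 2610.

2610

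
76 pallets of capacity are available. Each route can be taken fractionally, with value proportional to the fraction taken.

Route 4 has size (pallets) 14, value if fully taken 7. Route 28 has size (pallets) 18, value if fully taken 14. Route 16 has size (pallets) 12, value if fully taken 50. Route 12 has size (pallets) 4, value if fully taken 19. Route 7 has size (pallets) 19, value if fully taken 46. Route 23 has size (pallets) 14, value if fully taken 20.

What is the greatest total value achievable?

Sort by value density: Route 12 19/4≈4.75, Route 16 50/12≈4.17, Route 7 46/19≈2.42, Route 23 20/14≈1.43, Route 28 14/18≈0.778, Route 4 7/14≈0.5.
Route 12: take in full, 4 pallets for value 19 — 72 left.
All 12 pallets of Route 16 fit (value 50) — 60 remain.
Take all of Route 7 (19 pallets, value 46) — 41 pallets left.
Route 23: take in full, 14 pallets for value 20 — 27 left.
Take all of Route 28 (18 pallets, value 14) — 9 pallets left.
Fill the last 9 pallets with part of Route 4: 9/14 of it earns 4.5.
Total value = 153.5.

153.5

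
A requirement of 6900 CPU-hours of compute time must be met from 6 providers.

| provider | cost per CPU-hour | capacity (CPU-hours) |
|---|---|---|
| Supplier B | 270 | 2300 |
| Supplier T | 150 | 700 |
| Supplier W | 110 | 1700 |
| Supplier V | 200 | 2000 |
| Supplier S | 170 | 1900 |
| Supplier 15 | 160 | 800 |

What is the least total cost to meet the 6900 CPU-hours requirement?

Use providers in increasing cost order.
Supplier W (110): use full 1700 — 5200 CPU-hours to go.
Take 700 from Supplier T at 150 — need 4500 more.
Take 800 from Supplier 15 at 160 — need 3700 more.
Take 1900 from Supplier S at 170 — need 1800 more.
Take 1800 from Supplier V at 200 to finish.
Supplier B: unused.
Cost = 1700×110 + 700×150 + 800×160 + 1900×170 + 1800×200 = 1103000.

1103000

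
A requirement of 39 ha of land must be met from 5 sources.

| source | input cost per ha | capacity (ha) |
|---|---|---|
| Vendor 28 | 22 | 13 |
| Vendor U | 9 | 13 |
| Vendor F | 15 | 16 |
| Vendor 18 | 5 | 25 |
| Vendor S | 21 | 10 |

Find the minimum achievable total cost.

257

Use sources in increasing cost order.
Vendor 18 at 5: take all 25 ha → 14 still needed.
Vendor U (9): use full 13 → 1 ha to go.
Vendor F (15): take the remaining 1 → done.
Vendor S, Vendor 28: unused.
Cost = 25×5 + 13×9 + 1×15 = 257.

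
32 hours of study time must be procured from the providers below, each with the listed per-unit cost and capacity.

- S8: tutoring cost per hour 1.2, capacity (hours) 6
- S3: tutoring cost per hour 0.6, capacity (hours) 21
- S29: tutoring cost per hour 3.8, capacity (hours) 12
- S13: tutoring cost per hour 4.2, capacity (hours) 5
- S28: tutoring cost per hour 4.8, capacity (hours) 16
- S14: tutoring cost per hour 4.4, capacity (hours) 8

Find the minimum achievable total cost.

Use providers in increasing cost order.
S3 at 0.6: take all 21 hours ; 11 still needed.
S8 at 1.2: take all 6 hours ; 5 still needed.
S29 at 3.8: take 5 of its 12 ; requirement met.
S13, S14, S28: unused.
Cost = 21×0.6 + 6×1.2 + 5×3.8 = 38.8.

38.8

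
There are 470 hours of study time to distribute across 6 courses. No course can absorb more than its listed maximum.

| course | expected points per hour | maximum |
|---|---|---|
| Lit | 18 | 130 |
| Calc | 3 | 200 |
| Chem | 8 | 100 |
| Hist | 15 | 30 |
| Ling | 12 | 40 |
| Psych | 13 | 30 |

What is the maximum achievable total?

Order the courses by expected points per hour: Lit 18 > Hist 15 > Psych 13 > Ling 12 > Chem 8 > Calc 3.
Lit takes 130 to reach its cap of 130 ; 340 left.
Hist: +30 to 30 (cap) ; 310 left.
Psych: +30 to 30 (cap) ; 280 left.
Ling: +40 to 40 (cap) ; 240 left.
Give Chem 100 to hit its cap of 100 ; 140 left.
Calc: +140 (room for 200) → 140. Pool exhausted.
Total = 18×130 + 3×140 + 8×100 + 15×30 + 12×40 + 13×30 = 4880.

4880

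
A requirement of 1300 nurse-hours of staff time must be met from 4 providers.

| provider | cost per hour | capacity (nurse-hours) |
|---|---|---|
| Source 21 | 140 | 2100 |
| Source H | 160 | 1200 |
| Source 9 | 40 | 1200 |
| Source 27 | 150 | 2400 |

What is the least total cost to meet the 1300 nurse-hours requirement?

62000

Cheapest first:
Take 1200 from Source 9 at 40 ; need 100 more.
Source 21 (140): take the remaining 100 ; done.
Source 27, Source H: unused.
Cost = 1200×40 + 100×140 = 62000.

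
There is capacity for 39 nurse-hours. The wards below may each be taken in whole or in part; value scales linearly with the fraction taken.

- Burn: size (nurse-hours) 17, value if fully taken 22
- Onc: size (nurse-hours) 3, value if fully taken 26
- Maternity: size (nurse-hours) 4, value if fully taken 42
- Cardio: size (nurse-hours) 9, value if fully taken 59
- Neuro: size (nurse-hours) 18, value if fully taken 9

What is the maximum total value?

Rank by value-to-size ratio: Maternity 42/4≈10.5, Onc 26/3≈8.67, Cardio 59/9≈6.56, Burn 22/17≈1.29, Neuro 9/18≈0.5.
Maternity: take in full, 4 nurse-hours for value 42 ; 35 left.
Onc: take in full, 3 nurse-hours for value 26 ; 32 left.
Take all of Cardio (9 nurse-hours, value 59) ; 23 nurse-hours left.
Burn: take in full, 17 nurse-hours for value 22 ; 6 left.
Only 6 nurse-hours remain; take 6/18 of Neuro for value 9×6/18 = 3.
Total value = 152.

152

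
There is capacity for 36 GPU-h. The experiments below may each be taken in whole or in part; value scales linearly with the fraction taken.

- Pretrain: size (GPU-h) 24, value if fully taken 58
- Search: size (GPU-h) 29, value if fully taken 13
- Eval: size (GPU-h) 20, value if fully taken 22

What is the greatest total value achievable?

Rank by value-to-size ratio: Pretrain 58/24≈2.42, Eval 22/20≈1.1, Search 13/29≈0.448.
All 24 GPU-h of Pretrain fit (value 58) → 12 remain.
Fill the last 12 GPU-h with part of Eval: 12/20 of it earns 13.2.
Total value = 71.2.

71.2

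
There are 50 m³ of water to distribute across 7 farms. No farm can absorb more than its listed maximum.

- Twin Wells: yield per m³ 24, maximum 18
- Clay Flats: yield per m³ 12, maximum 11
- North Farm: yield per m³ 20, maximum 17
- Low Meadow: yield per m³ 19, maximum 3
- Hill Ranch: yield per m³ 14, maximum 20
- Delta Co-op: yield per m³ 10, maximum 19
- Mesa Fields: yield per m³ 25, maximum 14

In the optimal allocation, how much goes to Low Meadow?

1

Order the farms by yield per m³: Mesa Fields 25 > Twin Wells 24 > North Farm 20 > Low Meadow 19 > Hill Ranch 14 > Clay Flats 12 > Delta Co-op 10.
Mesa Fields takes 14 to reach its cap of 14 ; 36 left.
Twin Wells takes 18 to reach its cap of 18 ; 18 left.
Give North Farm 17 to hit its cap of 17 ; 1 left.
Low Meadow has room for 3 but only 1 remain, so it gets 1.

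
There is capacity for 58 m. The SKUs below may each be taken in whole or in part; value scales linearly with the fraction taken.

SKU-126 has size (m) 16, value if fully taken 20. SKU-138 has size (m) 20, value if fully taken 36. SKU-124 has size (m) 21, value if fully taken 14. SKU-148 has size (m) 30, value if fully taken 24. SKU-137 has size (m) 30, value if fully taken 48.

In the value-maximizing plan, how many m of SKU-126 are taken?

Best value per unit of size first: SKU-138 36/20≈1.8, SKU-137 48/30≈1.6, SKU-126 20/16≈1.25, SKU-148 24/30≈0.8, SKU-124 14/21≈0.667.
All 20 m of SKU-138 fit (value 36) ; 38 remain.
All 30 m of SKU-137 fit (value 48) ; 8 remain.
8 m left: a 8/16 share of SKU-126 gives 20×8/16 = 10.

8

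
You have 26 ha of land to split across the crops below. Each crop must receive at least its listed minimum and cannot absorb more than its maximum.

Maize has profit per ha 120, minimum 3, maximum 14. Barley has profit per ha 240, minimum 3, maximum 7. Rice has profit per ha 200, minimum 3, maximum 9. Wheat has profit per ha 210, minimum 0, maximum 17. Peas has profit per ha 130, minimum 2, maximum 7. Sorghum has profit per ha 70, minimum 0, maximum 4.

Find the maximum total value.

5210

Meeting every minimum uses 3+3+3+0+2+0 = 11 ha, leaving 15.
Order the crops by profit per ha: Barley 240 > Wheat 210 > Rice 200 > Peas 130 > Maize 120 > Sorghum 70.
Barley takes 4 more to reach its cap of 7 → 11 left.
Wheat has room for 17 more but only 11 remain, so it gets 11.
Total = 120×3 + 240×7 + 200×3 + 210×11 + 130×2 = 5210.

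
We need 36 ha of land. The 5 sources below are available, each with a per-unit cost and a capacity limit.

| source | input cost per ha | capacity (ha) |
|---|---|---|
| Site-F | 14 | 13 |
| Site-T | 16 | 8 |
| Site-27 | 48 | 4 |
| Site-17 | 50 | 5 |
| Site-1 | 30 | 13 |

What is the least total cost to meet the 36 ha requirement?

796

Cheapest first:
Site-F at 14: take all 13 ha — 23 still needed.
Take 8 from Site-T at 16 — need 15 more.
Site-1 (30): use full 13 — 2 ha to go.
Site-27 (48): take the remaining 2 — done.
Site-17: unused.
Cost = 13×14 + 8×16 + 13×30 + 2×48 = 796.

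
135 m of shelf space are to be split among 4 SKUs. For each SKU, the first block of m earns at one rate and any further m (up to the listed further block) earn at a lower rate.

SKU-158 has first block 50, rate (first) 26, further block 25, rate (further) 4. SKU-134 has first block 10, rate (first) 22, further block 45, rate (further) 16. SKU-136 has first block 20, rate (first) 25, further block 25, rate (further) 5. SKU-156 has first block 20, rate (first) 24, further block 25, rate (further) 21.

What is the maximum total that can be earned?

3185

Treat each block as its own option and order by rate: SKU-158/T1 26 > SKU-136/T1 25 > SKU-156/T1 24 > SKU-134/T1 22 > SKU-156/T2 21 > SKU-134/T2 16 > SKU-136/T2 5 > SKU-158/T2 4.
SKU-158 T1 at 26: fill all 50 ; 85 left.
SKU-136 T1 at 25: fill all 20 ; 65 left.
SKU-156/T1 (24): +20 ; 45 left.
SKU-134/T1 (22): +10 ; 35 left.
SKU-156/T2 (21): +25 ; 10 left.
SKU-134/T2: +10 of 45 at 16; pool empty.
Total = 26×50 + 25×20 + 24×20 + 22×10 + 21×25 + 16×10 = 3185.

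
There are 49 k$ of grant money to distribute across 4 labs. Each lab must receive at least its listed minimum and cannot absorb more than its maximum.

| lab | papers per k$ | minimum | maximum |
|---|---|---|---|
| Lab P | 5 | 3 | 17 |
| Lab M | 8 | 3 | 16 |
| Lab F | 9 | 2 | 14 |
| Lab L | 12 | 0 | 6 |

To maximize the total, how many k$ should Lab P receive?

13

Meeting every minimum uses 3+3+2+0 = 8 k$, leaving 41.
Highest papers per k$ first: Lab L 12 > Lab F 9 > Lab M 8 > Lab P 5.
Lab L takes 6 more to reach its cap of 6 ; 35 left.
Lab F takes 12 more to reach its cap of 14 ; 23 left.
Give Lab M 13 more to hit its cap of 16 ; 10 left.
Lab P has room for 14 more but only 10 remain, so it gets 13.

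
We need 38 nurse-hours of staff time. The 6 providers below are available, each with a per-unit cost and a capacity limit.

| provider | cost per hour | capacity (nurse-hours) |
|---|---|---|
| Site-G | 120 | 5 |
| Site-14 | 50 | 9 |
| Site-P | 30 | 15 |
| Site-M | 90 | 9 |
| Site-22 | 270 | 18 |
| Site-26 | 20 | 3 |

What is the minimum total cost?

Cheapest first:
Site-26 at 20: take all 3 nurse-hours ; 35 still needed.
Site-P at 30: take all 15 nurse-hours ; 20 still needed.
Site-14 (50): use full 9 ; 11 nurse-hours to go.
Take 9 from Site-M at 90 ; need 2 more.
Take 2 from Site-G at 120 to finish.
Site-22: unused.
Cost = 3×20 + 15×30 + 9×50 + 9×90 + 2×120 = 2010.

2010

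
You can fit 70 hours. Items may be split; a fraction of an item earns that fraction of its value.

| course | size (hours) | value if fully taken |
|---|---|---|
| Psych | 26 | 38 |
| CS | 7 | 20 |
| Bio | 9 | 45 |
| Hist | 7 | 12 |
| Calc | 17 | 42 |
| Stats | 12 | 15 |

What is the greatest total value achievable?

162

Sort by value density: Bio 45/9≈5, CS 20/7≈2.86, Calc 42/17≈2.47, Hist 12/7≈1.71, Psych 38/26≈1.46, Stats 15/12≈1.25.
Bio: take in full, 9 hours for value 45 — 61 left.
Take all of CS (7 hours, value 20) — 54 hours left.
All 17 hours of Calc fit (value 42) — 37 remain.
Hist: take in full, 7 hours for value 12 — 30 left.
All 26 hours of Psych fit (value 38) — 4 remain.
Only 4 hours remain; take 4/12 of Stats for value 15×4/12 = 5.
Total value = 162.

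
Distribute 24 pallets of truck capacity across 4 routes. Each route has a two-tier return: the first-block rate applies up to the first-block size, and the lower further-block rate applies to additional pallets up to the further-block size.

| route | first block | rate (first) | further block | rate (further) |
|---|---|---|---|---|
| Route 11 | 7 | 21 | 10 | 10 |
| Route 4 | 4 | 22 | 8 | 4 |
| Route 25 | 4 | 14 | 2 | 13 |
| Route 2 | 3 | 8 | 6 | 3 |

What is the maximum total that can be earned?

387

Treat each block as its own option and order by rate: Route 4/T1 22 > Route 11/T1 21 > Route 25/T1 14 > Route 25/T2 13 > Route 11/T2 10 > Route 2/T1 8 > Route 4/T2 4 > Route 2/T2 3.
Route 4/T1 (22): +4 ; 20 left.
Route 11 T1 at 21: fill all 7 ; 13 left.
Route 25 T1 at 14: fill all 4 ; 9 left.
Fill Route 25 T2 block (2 at 13) ; 7 left.
Route 11 T2 at 10: only 7 left, fill 7.
Total = 22×4 + 21×7 + 14×4 + 13×2 + 10×7 = 387.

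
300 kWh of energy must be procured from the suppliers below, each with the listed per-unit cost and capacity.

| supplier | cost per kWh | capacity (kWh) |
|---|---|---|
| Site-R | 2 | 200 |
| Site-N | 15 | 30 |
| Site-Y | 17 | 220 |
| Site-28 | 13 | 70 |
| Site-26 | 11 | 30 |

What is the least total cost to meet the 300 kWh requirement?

Cheapest first:
Site-R at 2: take all 200 kWh ; 100 still needed.
Site-26 at 11: take all 30 kWh ; 70 still needed.
Site-28 at 13: take all 70 kWh ; 0 still needed.
Site-N, Site-Y: unused.
Cost = 200×2 + 30×11 + 70×13 = 1640.

1640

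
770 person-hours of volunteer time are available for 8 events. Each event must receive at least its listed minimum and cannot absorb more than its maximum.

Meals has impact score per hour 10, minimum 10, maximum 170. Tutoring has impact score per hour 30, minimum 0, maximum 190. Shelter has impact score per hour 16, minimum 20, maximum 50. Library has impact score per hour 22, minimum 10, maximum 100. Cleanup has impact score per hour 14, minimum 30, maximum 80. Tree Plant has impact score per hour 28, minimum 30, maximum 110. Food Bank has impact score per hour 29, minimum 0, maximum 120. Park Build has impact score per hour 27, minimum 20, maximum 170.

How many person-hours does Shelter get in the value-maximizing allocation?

40

Meeting every minimum uses 10+0+20+10+30+30+0+20 = 120 person-hours, leaving 650.
Highest impact score per hour first: Tutoring 30 > Food Bank 29 > Tree Plant 28 > Park Build 27 > Library 22 > Shelter 16 > Cleanup 14 > Meals 10.
Tutoring: +190 to 190 (cap) ; 460 left.
Food Bank: +120 to 120 (cap) ; 340 left.
Give Tree Plant 80 more to hit its cap of 110 ; 260 left.
Park Build: +150 to 170 (cap) ; 110 left.
Give Library 90 more to hit its cap of 100 ; 20 left.
Shelter has room for 30 more but only 20 remain, so it gets 40.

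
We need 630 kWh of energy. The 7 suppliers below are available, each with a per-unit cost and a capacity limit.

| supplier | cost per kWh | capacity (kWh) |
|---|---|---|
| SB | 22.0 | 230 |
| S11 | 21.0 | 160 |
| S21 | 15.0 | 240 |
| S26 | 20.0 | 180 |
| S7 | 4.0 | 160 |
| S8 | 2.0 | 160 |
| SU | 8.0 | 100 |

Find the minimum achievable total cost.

4910

Fill from the cheapest supplier first.
S8 at 2.0: take all 160 kWh — 470 still needed.
Take 160 from S7 at 4.0 — need 310 more.
SU at 8.0: take all 100 kWh — 210 still needed.
S21 (15.0): take the remaining 210 — done.
S26, S11, SB: unused.
Cost = 160×2.0 + 160×4.0 + 100×8.0 + 210×15.0 = 4910.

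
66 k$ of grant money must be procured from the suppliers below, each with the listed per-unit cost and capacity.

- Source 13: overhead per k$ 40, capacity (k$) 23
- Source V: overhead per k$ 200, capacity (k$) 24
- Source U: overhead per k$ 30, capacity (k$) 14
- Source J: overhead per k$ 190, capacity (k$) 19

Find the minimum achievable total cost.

Use suppliers in increasing cost order.
Take 14 from Source U at 30 → need 52 more.
Take 23 from Source 13 at 40 → need 29 more.
Source J at 190: take all 19 k$ → 10 still needed.
Take 10 from Source V at 200 to finish.
Cost = 14×30 + 23×40 + 19×190 + 10×200 = 6950.

6950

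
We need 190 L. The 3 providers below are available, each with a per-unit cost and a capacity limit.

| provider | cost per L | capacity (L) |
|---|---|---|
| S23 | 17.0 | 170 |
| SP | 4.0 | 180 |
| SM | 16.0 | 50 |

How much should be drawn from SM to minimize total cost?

Fill from the cheapest provider first.
SP at 4.0: take all 180 L — 10 still needed.
SM at 16.0: take 10 of its 50 — requirement met.
S23: unused.

10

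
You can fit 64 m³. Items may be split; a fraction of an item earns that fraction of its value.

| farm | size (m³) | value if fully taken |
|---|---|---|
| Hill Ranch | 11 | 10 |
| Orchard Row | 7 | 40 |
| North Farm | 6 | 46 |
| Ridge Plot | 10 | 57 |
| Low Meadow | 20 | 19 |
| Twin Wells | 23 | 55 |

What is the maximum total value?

215.1

Rank by value-to-size ratio: North Farm 46/6≈7.67, Orchard Row 40/7≈5.71, Ridge Plot 57/10≈5.7, Twin Wells 55/23≈2.39, Low Meadow 19/20≈0.95, Hill Ranch 10/11≈0.909.
All 6 m³ of North Farm fit (value 46) → 58 remain.
All 7 m³ of Orchard Row fit (value 40) → 51 remain.
Ridge Plot: take in full, 10 m³ for value 57 → 41 left.
Take all of Twin Wells (23 m³, value 55) → 18 m³ left.
18 m³ left: a 18/20 share of Low Meadow gives 19×18/20 = 17.1.
Total value = 215.1.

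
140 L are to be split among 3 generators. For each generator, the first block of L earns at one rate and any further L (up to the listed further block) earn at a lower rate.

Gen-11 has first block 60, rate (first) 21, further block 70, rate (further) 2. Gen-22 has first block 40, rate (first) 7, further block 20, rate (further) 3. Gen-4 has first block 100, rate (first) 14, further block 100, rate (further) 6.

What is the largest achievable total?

Rank every tier by rate: Gen-11/first 21 > Gen-4/first 14 > Gen-22/first 7 > Gen-4/second 6 > Gen-22/second 3 > Gen-11/second 2.
Gen-11/first (21): +60 — 80 left.
Gen-4/first: +80 of 100 at 14; pool empty.
Total = 21×60 + 14×80 = 2380.

2380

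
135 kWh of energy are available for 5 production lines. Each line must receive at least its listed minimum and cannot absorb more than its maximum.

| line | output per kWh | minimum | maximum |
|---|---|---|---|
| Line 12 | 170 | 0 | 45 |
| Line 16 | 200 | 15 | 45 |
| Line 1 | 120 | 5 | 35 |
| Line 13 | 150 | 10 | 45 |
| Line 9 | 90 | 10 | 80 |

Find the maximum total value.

22650

Meeting every minimum uses 0+15+5+10+10 = 40 kWh, leaving 95.
Rank by output per kWh: Line 16 200 > Line 12 170 > Line 13 150 > Line 1 120 > Line 9 90.
Line 16 takes 30 more to reach its cap of 45 — 65 left.
Line 12 takes 45 more to reach its cap of 45 — 20 left.
Line 13: +20 (room for 35) → 30. Pool exhausted.
Total = 170×45 + 200×45 + 120×5 + 150×30 + 90×10 = 22650.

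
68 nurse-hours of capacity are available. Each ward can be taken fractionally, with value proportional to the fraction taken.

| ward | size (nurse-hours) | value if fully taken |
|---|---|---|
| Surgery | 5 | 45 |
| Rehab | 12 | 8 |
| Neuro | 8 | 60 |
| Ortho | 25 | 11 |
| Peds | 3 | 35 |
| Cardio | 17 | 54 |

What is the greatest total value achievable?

Rank by value-to-size ratio: Peds 35/3≈11.7, Surgery 45/5≈9, Neuro 60/8≈7.5, Cardio 54/17≈3.18, Rehab 8/12≈0.667, Ortho 11/25≈0.44.
All 3 nurse-hours of Peds fit (value 35) — 65 remain.
Take all of Surgery (5 nurse-hours, value 45) — 60 nurse-hours left.
Take all of Neuro (8 nurse-hours, value 60) — 52 nurse-hours left.
All 17 nurse-hours of Cardio fit (value 54) — 35 remain.
Rehab: take in full, 12 nurse-hours for value 8 — 23 left.
Only 23 nurse-hours remain; take 23/25 of Ortho for value 11×23/25 = 10.12.
Total value = 212.12.

212.12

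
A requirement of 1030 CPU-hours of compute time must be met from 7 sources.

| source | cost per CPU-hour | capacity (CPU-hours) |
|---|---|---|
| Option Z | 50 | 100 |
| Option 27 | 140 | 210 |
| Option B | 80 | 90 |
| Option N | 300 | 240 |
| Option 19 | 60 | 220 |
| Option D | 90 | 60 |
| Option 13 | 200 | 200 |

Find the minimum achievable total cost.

145200

Fill from the cheapest source first.
Option Z at 50: take all 100 CPU-hours ; 930 still needed.
Take 220 from Option 19 at 60 ; need 710 more.
Take 90 from Option B at 80 ; need 620 more.
Option D (90): use full 60 ; 560 CPU-hours to go.
Take 210 from Option 27 at 140 ; need 350 more.
Take 200 from Option 13 at 200 ; need 150 more.
Option N at 300: take 150 of its 240 ; requirement met.
Cost = 100×50 + 220×60 + 90×80 + 60×90 + 210×140 + 200×200 + 150×300 = 145200.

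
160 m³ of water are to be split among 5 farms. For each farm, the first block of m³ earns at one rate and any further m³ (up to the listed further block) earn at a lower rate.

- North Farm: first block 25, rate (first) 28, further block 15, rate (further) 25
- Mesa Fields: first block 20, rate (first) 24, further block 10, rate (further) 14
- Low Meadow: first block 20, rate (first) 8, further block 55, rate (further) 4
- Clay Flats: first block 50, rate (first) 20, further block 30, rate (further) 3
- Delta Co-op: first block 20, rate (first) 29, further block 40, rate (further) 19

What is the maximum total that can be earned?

3705

Treat each block as its own option and order by rate: Delta Co-op/first 29 > North Farm/first 28 > North Farm/second 25 > Mesa Fields/first 24 > Clay Flats/first 20 > Delta Co-op/second 19 > Mesa Fields/second 14 > Low Meadow/first 8 > Low Meadow/second 4 > Clay Flats/second 3.
Fill Delta Co-op first block (20 at 29) — 140 left.
North Farm first at 28: fill all 25 — 115 left.
North Farm/second (25): +15 — 100 left.
Mesa Fields/first (24): +20 — 80 left.
Clay Flats/first (20): +50 — 30 left.
Delta Co-op second at 19: only 30 left, fill 30.
Total = 29×20 + 28×25 + 25×15 + 24×20 + 20×50 + 19×30 = 3705.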